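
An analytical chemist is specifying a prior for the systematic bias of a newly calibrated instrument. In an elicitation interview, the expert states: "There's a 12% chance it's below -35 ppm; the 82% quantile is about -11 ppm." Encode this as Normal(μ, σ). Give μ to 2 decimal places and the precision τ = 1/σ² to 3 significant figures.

For Normal(μ,σ), the p-quantile is μ + z_p·σ. Here z_{0.12} = -1.175, z_{0.82} = 0.9154.
So -35 = μ − 1.175σ and -11 = μ + 0.9154σ.
Subtracting: σ = (-11 − -35)/(0.9154 − (-1.175)) = 11.48.
Then μ = -35 − (-1.175)·11.48 = -21.51.
Precision τ = 1/σ² = 1/11.48² = 0.00759.

μ = -21.51, τ = 0.00759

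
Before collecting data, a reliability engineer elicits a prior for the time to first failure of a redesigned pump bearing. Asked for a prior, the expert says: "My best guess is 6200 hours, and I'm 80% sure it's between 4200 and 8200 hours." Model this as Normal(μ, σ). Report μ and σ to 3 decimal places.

μ = 6200.000, σ = 1560.608

A symmetric 80% interval runs μ ± z·σ with z = 1.282.
Half-width = 2000, so σ = 2000/1.282 = 1560.608.
μ is the stated best guess, 6200.000.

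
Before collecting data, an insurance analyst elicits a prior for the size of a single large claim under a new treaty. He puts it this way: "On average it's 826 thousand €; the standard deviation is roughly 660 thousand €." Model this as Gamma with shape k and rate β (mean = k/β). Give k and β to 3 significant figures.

For Gamma(k, rate β): mean = k/β, variance = k/β², so CV = 1/√k.
CV = SD/mean = 660/826 = 0.799, hence k = 1/CV² = 1.57.
Then β = k/mean = 1.57/826 = 0.0019.

k ≈ 1.57, β ≈ 0.0019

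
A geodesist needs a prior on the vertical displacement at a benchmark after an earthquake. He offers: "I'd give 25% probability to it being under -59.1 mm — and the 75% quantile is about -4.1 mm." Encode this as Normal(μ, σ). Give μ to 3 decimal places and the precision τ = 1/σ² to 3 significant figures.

The p-quantile of Normal(μ,σ) is μ + z_p·σ, with z_{0.25} = -0.6745 and z_{0.75} = 0.6745.
Eliminate σ: μ = (z₂·x₁ − z₁·x₂)/(z₂ − z₁) = (0.6745·-59.1 − (-0.6745)·-4.1)/1.349 = -31.600.
Then σ = (x₂ − x₁)/(z₂ − z₁) = (-4.1 − -59.1)/1.349 = 40.772.
Precision τ = 1/σ² = 1/40.77² = 0.000602.

μ = -31.600, τ = 0.000602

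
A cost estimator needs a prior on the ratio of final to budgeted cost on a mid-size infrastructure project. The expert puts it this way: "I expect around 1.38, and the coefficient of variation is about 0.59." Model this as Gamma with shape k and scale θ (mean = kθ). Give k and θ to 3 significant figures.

k ≈ 2.87, θ ≈ 0.48

For Gamma(k, scale θ): mean = kθ, variance = kθ², so CV = 1/√k.
CV = 0.59, hence k = 1/CV² = 2.87.
Then θ = mean/k = 1.38/2.87 = 0.48.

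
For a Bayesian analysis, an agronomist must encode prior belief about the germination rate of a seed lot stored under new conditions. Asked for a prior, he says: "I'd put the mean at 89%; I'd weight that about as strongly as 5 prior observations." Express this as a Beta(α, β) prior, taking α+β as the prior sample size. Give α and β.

Under the effective-sample-size interpretation, Beta(α, β) has prior mean α/(α+β) and prior sample size α+β.
So α+β = 5 and α/(α+β) = 0.89, giving α = 0.89·5 = 4.45 and β = 5 − 4.45 = 0.55.

α = 4.45, β = 0.55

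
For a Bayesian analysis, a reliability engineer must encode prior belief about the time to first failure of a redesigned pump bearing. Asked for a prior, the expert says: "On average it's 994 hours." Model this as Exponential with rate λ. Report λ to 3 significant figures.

Exponential mean = 1/λ, so λ = 1/994.0 = 0.00101.

λ ≈ 0.00101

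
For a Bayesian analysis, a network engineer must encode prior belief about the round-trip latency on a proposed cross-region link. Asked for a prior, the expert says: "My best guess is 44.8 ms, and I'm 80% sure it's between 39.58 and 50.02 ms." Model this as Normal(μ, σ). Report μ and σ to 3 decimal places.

A symmetric 80% interval runs μ ± z·σ with z = 1.282.
Half-width = 5.22, so σ = 5.22/1.282 = 4.073.
μ is the stated best guess, 44.800.

μ = 44.800, σ = 4.073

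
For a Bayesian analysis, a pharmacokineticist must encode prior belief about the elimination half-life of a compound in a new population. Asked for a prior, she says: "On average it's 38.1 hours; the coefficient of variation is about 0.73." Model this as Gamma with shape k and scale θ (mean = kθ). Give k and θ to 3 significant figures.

For Gamma(k, scale θ): mean = kθ, variance = kθ², so CV = 1/√k.
CV = 0.73, hence k = 1/CV² = 1.88.
Then θ = mean/k = 38.1/1.88 = 20.3.

k ≈ 1.88, θ ≈ 20.3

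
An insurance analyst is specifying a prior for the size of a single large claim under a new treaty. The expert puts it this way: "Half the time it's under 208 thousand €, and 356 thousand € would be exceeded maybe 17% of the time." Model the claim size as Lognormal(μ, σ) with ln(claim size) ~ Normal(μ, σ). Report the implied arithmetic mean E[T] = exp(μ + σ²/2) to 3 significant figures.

E[T] ≈ 244 thousand €

If T ~ Lognormal(μ,σ) then ln T ~ Normal(μ,σ), so the p-quantile of ln T is μ + z_p·σ.
ln(208) = 5.338 and ln(356) = 5.875; z_{0.5} = 0, z_{0.83} = 0.9542.
σ = (5.875 − 5.338)/(0.9542 − (0)) = 0.563.
μ = 5.338 − (0)·0.563 = 5.338.
E[T] = exp(μ + σ²/2) = exp(5.338 + 0.1586) = 244 thousand €.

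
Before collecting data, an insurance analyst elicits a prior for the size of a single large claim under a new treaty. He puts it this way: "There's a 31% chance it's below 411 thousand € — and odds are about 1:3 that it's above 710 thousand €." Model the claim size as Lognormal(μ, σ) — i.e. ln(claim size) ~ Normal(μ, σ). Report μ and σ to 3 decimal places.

If T ~ Lognormal(μ,σ) then ln T ~ Normal(μ,σ), so the p-quantile of ln T is μ + z_p·σ.
ln(411) = 6.019 and ln(710) = 6.565; z_{0.31} = -0.4959, z_{0.75} = 0.6745.
σ = (6.565 − 6.019)/(0.6745 − (-0.4959)) = 0.467.
μ = 6.019 − (-0.4959)·0.467 = 6.250.

μ ≈ 6.250, σ ≈ 0.467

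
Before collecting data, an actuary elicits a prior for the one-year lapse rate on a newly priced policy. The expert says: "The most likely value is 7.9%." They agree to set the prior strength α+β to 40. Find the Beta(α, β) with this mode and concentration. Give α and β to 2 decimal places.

For α,β > 1 the Beta mode is (α−1)/(α+β−2). With α+β = 40, the mode is (α−1)/38.
Set (α−1)/38 = 0.079 → α = 1 + 0.079·38 = 4.00.
β = 40 − α = 36.00.

α = 4.00, β = 36.00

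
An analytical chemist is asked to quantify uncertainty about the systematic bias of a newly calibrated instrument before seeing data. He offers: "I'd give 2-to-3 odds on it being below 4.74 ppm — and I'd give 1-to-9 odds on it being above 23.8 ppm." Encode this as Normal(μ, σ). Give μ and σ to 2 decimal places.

μ = 7.89, σ = 12.42

For Normal(μ,σ), the p-quantile is μ + z_p·σ. Here z_{0.4} = -0.2533, z_{0.9} = 1.282.
So 4.74 = μ − 0.2533σ and 23.8 = μ + 1.282σ.
Subtracting: σ = (23.8 − 4.74)/(1.282 − (-0.2533)) = 12.42.
Then μ = 4.74 − (-0.2533)·12.42 = 7.89.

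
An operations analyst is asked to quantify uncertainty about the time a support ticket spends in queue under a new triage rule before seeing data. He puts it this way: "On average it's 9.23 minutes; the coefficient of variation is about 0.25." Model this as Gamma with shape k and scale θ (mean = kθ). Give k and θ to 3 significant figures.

k ≈ 16, θ ≈ 0.577

For Gamma(k, scale θ): mean = kθ, variance = kθ², so CV = 1/√k.
CV = 0.25, hence k = 1/CV² = 16.
Then θ = mean/k = 9.23/16 = 0.577.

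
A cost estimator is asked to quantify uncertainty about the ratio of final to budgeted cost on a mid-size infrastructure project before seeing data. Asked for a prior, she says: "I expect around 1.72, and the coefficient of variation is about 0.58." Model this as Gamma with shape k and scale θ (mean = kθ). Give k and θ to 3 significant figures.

For Gamma(k, scale θ): mean = kθ, variance = kθ², so CV = 1/√k.
CV = 0.58, hence k = 1/CV² = 2.97.
Then θ = mean/k = 1.72/2.97 = 0.579.

k ≈ 2.97, θ ≈ 0.579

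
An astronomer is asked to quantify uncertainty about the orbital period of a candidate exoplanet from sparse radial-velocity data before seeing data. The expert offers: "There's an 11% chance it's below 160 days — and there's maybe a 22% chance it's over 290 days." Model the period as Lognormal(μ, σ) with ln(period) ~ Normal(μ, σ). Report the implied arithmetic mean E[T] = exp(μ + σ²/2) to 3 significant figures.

E[T] ≈ 241 days

If T ~ Lognormal(μ,σ) then ln T ~ Normal(μ,σ), so the p-quantile of ln T is μ + z_p·σ.
ln(160) = 5.075 and ln(290) = 5.67; z_{0.11} = -1.227, z_{0.78} = 0.7722.
σ = (5.67 − 5.075)/(0.7722 − (-1.227)) = 0.298.
μ = 5.075 − (-1.227)·0.298 = 5.440.
E[T] = exp(μ + σ²/2) = exp(5.440 + 0.0443) = 241 days.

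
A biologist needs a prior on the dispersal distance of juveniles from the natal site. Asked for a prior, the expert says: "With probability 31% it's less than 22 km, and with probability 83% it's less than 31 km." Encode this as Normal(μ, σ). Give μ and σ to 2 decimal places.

μ = 25.08, σ = 6.21

The p-quantile of Normal(μ,σ) is μ + z_p·σ, with z_{0.31} = -0.4959 and z_{0.83} = 0.9542.
Eliminate σ: μ = (z₂·x₁ − z₁·x₂)/(z₂ − z₁) = (0.9542·22 − (-0.4959)·31)/1.45 = 25.08.
Then σ = (x₂ − x₁)/(z₂ − z₁) = (31 − 22)/1.45 = 6.21.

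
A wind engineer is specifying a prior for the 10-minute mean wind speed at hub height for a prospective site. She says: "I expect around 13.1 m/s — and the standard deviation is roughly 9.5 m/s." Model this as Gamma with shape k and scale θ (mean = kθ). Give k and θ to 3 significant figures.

For Gamma(k, scale θ): mean = kθ, variance = kθ², so CV = 1/√k.
CV = SD/mean = 9.5/13.1 = 0.7252, hence k = 1/CV² = 1.9.
Then θ = mean/k = 13.1/1.9 = 6.89.

k ≈ 1.9, θ ≈ 6.89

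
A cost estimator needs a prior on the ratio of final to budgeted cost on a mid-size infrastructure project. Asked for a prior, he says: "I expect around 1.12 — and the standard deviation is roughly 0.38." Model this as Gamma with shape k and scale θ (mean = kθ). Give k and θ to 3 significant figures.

For Gamma(k, scale θ): mean = kθ, variance = kθ², so CV = 1/√k.
CV = SD/mean = 0.38/1.12 = 0.3393, hence k = 1/CV² = 8.69.
Then θ = mean/k = 1.12/8.69 = 0.129.

k ≈ 8.69, θ ≈ 0.129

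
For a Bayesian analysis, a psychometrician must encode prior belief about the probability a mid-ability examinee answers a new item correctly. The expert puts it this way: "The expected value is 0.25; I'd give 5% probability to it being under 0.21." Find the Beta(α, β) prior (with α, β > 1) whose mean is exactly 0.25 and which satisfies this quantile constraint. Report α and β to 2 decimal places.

α ≈ 75.36, β ≈ 226.07

With mean 0.25 fixed, write α = 0.25s, β = 0.75s where s = α+β.
Need P(θ < 0.21) = 0.05 under Beta(0.25s, 0.75s). Normal approximation: (q−m)/√(m(1−m)/s) ≈ z_{0.05} = -1.64, so s ≈ 0.25·0.75·(-1.64)²/(0.21−0.25)² = 317.1.
At s = 317.1: P(θ<0.21) ≈ 0.046. Adjusting to match 0.05 gives s ≈ 301.42.
So α = 0.25·301.42 ≈ 75.36, β = 0.75·301.42 ≈ 226.07.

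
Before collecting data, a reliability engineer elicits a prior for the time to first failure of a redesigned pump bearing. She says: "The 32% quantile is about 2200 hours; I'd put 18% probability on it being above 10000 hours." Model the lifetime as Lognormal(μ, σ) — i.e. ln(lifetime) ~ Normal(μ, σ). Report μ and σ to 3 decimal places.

If T ~ Lognormal(μ,σ) then ln T ~ Normal(μ,σ), so the p-quantile of ln T is μ + z_p·σ.
ln(2200) = 7.696 and ln(10000) = 9.21; z_{0.32} = -0.4677, z_{0.82} = 0.9154.
σ = (9.21 − 7.696)/(0.9154 − (-0.4677)) = 1.095.
μ = 7.696 − (-0.4677)·1.095 = 8.208.

μ ≈ 8.208, σ ≈ 1.095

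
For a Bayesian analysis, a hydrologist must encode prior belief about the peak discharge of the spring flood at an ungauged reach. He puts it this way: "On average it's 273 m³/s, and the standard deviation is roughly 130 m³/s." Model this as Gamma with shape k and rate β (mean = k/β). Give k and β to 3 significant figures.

For Gamma(k, rate β): mean = k/β, variance = k/β², so CV = 1/√k.
CV = SD/mean = 130/273 = 0.4762, hence k = 1/CV² = 4.41.
Then β = k/mean = 4.41/273 = 0.0162.

k ≈ 4.41, β ≈ 0.0162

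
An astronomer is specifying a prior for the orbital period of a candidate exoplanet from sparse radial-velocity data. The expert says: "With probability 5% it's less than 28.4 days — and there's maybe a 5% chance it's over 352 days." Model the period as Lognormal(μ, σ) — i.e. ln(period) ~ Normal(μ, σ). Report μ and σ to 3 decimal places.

If T ~ Lognormal(μ,σ) then ln T ~ Normal(μ,σ), so the p-quantile of ln T is μ + z_p·σ.
ln(28.4) = 3.346 and ln(352) = 5.864; z_{0.05} = -1.645, z_{0.95} = 1.645.
σ = (5.864 − 3.346)/(1.645 − (-1.645)) = 0.765.
μ = 3.346 − (-1.645)·0.765 = 4.605.

μ ≈ 4.605, σ ≈ 0.765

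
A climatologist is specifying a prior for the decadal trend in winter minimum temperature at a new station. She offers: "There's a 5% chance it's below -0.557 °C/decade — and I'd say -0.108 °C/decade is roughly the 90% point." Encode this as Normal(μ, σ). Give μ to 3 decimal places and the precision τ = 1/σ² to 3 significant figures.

The p-quantile of Normal(μ,σ) is μ + z_p·σ, with z_{0.05} = -1.645 and z_{0.9} = 1.282.
Eliminate σ: μ = (z₂·x₁ − z₁·x₂)/(z₂ − z₁) = (1.282·-0.557 − (-1.645)·-0.108)/2.926 = -0.305.
Then σ = (x₂ − x₁)/(z₂ − z₁) = (-0.108 − -0.557)/2.926 = 0.153.
Precision τ = 1/σ² = 1/0.1534² = 42.5.

μ = -0.305, τ = 42.5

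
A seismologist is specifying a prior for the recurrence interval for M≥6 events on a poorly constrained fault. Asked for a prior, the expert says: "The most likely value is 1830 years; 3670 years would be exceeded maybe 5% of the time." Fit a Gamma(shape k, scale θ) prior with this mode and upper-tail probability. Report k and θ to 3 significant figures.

k ≈ 6.72, θ ≈ 320

Gamma(k,θ) with k>1 has mode (k−1)θ, so θ = 1830/(k−1).
Need P(X < 3670) = 0.95 with θ tied to k this way. Start at k = 2, θ = 1830: P(X<3670) ≈ 0.595.
Too low — raise k to concentrate. Iterating converges to k ≈ 6.72.
Then θ = 1830/(6.72−1) ≈ 320.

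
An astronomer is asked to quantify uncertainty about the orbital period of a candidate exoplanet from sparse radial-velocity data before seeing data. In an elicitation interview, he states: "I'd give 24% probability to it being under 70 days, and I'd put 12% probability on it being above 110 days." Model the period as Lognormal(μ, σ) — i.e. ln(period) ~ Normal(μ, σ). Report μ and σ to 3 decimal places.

If T ~ Lognormal(μ,σ) then ln T ~ Normal(μ,σ), so the p-quantile of ln T is μ + z_p·σ.
ln(70) = 4.248 and ln(110) = 4.7; z_{0.24} = -0.7063, z_{0.88} = 1.175.
σ = (4.7 − 4.248)/(1.175 − (-0.7063)) = 0.240.
μ = 4.248 − (-0.7063)·0.240 = 4.418.

μ ≈ 4.418, σ ≈ 0.240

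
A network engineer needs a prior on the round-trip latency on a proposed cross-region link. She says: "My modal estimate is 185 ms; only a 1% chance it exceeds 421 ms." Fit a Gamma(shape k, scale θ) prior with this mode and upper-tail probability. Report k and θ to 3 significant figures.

k ≈ 8.08, θ ≈ 26.1

Gamma(k,θ) with k>1 has mode (k−1)θ, so θ = 185/(k−1).
Need P(X < 421) = 0.99 with θ tied to k this way. Start at k = 2, θ = 185: P(X<421) ≈ 0.663.
Too low — raise k to concentrate. Iterating converges to k ≈ 8.08.
Then θ = 185/(8.08−1) ≈ 26.1.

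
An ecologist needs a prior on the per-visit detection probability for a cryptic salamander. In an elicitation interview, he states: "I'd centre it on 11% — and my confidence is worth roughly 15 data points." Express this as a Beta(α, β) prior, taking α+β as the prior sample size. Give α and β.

Under the effective-sample-size interpretation, Beta(α, β) has prior mean α/(α+β) and prior sample size α+β.
So α+β = 15 and α/(α+β) = 0.11, giving α = 0.11·15 = 1.65 and β = 15 − 1.65 = 13.35.

α = 1.65, β = 13.35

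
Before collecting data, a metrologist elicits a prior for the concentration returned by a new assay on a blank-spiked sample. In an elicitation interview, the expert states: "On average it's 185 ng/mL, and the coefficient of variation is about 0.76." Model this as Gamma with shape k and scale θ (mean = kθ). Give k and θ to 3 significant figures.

k ≈ 1.73, θ ≈ 107

For Gamma(k, scale θ): mean = kθ, variance = kθ², so CV = 1/√k.
CV = 0.76, hence k = 1/CV² = 1.73.
Then θ = mean/k = 185/1.73 = 107.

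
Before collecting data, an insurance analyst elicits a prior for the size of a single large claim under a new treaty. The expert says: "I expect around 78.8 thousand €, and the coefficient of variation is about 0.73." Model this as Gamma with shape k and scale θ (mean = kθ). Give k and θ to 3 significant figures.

For Gamma(k, scale θ): mean = kθ, variance = kθ², so CV = 1/√k.
CV = 0.73, hence k = 1/CV² = 1.88.
Then θ = mean/k = 78.8/1.88 = 42.

k ≈ 1.88, θ ≈ 42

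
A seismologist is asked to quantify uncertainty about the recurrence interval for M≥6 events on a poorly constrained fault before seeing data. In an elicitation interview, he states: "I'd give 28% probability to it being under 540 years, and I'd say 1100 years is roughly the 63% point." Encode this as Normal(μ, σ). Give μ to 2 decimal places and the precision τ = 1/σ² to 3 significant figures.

μ = 896.83, τ = 2.67e-06

For Normal(μ,σ), the p-quantile is μ + z_p·σ. Here z_{0.28} = -0.5828, z_{0.63} = 0.3319.
So 540 = μ − 0.5828σ and 1100 = μ + 0.3319σ.
Subtracting: σ = (1100 − 540)/(0.3319 − (-0.5828)) = 612.23.
Then μ = 540 − (-0.5828)·612.23 = 896.83.
Precision τ = 1/σ² = 1/612.2² = 2.67e-06.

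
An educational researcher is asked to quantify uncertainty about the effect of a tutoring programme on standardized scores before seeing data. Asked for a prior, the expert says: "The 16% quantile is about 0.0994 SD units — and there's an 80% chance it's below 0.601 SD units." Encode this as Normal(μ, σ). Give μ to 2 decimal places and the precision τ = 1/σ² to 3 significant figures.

μ = 0.37, τ = 13.4

The p-quantile of Normal(μ,σ) is μ + z_p·σ, with z_{0.16} = -0.9945 and z_{0.8} = 0.8416.
Eliminate σ: μ = (z₂·x₁ − z₁·x₂)/(z₂ − z₁) = (0.8416·0.0994 − (-0.9945)·0.601)/1.836 = 0.37.
Then σ = (x₂ − x₁)/(z₂ − z₁) = (0.601 − 0.0994)/1.836 = 0.27.
Precision τ = 1/σ² = 1/0.2732² = 13.4.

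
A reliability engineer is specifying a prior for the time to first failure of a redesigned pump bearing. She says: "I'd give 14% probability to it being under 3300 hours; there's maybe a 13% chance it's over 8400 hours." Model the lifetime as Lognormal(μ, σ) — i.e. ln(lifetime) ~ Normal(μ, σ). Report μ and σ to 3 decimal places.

μ ≈ 8.559, σ ≈ 0.423

If T ~ Lognormal(μ,σ) then ln T ~ Normal(μ,σ), so the p-quantile of ln T is μ + z_p·σ.
ln(3300) = 8.102 and ln(8400) = 9.036; z_{0.14} = -1.08, z_{0.87} = 1.126.
σ = (9.036 − 8.102)/(1.126 − (-1.08)) = 0.423.
μ = 8.102 − (-1.08)·0.423 = 8.559.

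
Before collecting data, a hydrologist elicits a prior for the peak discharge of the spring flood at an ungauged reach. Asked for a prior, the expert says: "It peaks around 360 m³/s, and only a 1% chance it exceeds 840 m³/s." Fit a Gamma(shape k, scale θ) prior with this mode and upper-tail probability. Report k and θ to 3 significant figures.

k ≈ 7.63, θ ≈ 54.3

Gamma(k,θ) with k>1 has mode (k−1)θ, so θ = 360/(k−1).
Need P(X < 840) = 0.99 with θ tied to k this way. Start at k = 2, θ = 360: P(X<840) ≈ 0.677.
Too low — raise k to concentrate. Iterating converges to k ≈ 7.63.
Then θ = 360/(7.63−1) ≈ 54.3.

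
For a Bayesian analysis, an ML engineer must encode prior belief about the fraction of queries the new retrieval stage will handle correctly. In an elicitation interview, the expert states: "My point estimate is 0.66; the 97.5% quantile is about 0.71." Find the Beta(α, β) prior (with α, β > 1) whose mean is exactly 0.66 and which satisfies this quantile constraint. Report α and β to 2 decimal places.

With mean 0.66 fixed, write α = 0.66s, β = 0.34s where s = α+β.
Need P(θ < 0.71) = 0.975 under Beta(0.66s, 0.34s). Normal approximation: (q−m)/√(m(1−m)/s) ≈ z_{0.975} = 1.96, so s ≈ 0.66·0.34·(1.96)²/(0.71−0.66)² = 344.8.
At s = 344.8: P(θ<0.71) ≈ 0.977. Adjusting to match 0.975 gives s ≈ 331.01.
So α = 0.66·331.01 ≈ 218.47, β = 0.34·331.01 ≈ 112.54.

α ≈ 218.47, β ≈ 112.54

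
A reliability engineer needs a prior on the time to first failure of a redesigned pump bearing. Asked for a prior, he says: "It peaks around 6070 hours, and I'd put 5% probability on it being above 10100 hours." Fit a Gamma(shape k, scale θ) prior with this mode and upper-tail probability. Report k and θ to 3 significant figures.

Gamma(k,θ) with k>1 has mode (k−1)θ, so θ = 6070/(k−1).
Need P(X < 10100) = 0.95 with θ tied to k this way. Start at k = 2, θ = 6070: P(X<10100) ≈ 0.495.
Too low — raise k to concentrate. Iterating converges to k ≈ 11.8.
Then θ = 6070/(11.8−1) ≈ 563.

k ≈ 11.8, θ ≈ 563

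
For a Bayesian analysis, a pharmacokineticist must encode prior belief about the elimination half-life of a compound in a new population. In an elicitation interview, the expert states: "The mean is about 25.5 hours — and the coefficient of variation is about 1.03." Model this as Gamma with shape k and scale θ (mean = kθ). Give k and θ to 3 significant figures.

k ≈ 0.943, θ ≈ 27.1

For Gamma(k, scale θ): mean = kθ, variance = kθ², so CV = 1/√k.
CV = 1.03, hence k = 1/CV² = 0.943.
Then θ = mean/k = 25.5/0.943 = 27.1.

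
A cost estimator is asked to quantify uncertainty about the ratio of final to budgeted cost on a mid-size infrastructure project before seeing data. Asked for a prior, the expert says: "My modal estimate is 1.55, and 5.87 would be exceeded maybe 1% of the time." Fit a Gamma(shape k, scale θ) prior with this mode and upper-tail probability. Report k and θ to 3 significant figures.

k ≈ 3.39, θ ≈ 0.648

Gamma(k,θ) with k>1 has mode (k−1)θ, so θ = 1.55/(k−1).
Need P(X < 5.87) = 0.99 with θ tied to k this way. Start at k = 2, θ = 1.55: P(X<5.87) ≈ 0.892.
Too low — raise k to concentrate. Iterating converges to k ≈ 3.39.
Then θ = 1.55/(3.39−1) ≈ 0.648.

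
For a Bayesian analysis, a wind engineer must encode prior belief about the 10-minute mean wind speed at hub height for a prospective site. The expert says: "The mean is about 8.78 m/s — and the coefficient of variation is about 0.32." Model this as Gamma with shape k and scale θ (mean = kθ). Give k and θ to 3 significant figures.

k ≈ 9.77, θ ≈ 0.899

For Gamma(k, scale θ): mean = kθ, variance = kθ², so CV = 1/√k.
CV = 0.32, hence k = 1/CV² = 9.77.
Then θ = mean/k = 8.78/9.77 = 0.899.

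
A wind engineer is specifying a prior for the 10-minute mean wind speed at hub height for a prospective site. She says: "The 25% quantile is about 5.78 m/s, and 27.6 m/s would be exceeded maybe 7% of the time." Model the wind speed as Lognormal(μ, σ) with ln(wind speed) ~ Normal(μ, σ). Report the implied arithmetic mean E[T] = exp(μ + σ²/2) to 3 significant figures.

If T ~ Lognormal(μ,σ) then ln T ~ Normal(μ,σ), so the p-quantile of ln T is μ + z_p·σ.
ln(5.78) = 1.754 and ln(27.6) = 3.318; z_{0.25} = -0.6745, z_{0.93} = 1.476.
σ = (3.318 − 1.754)/(1.476 − (-0.6745)) = 0.727.
μ = 1.754 − (-0.6745)·0.727 = 2.245.
E[T] = exp(μ + σ²/2) = exp(2.245 + 0.2643) = 12.3 m/s.

E[T] ≈ 12.3 m/s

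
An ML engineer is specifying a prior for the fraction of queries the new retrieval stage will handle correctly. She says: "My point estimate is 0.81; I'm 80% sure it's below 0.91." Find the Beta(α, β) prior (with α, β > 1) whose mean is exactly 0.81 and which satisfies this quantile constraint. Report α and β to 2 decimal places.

With mean 0.81 fixed, write α = 0.81s, β = 0.19s where s = α+β.
Need P(θ < 0.91) = 0.8 under Beta(0.81s, 0.19s). Normal approximation: (q−m)/√(m(1−m)/s) ≈ z_{0.8} = 0.842, so s ≈ 0.81·0.19·(0.842)²/(0.91−0.81)² = 10.9.
At s = 10.9: P(θ<0.91) ≈ 0.797. Adjusting to match 0.8 gives s ≈ 11.10.
So α = 0.81·11.10 ≈ 8.99, β = 0.19·11.10 ≈ 2.11.

α ≈ 8.99, β ≈ 2.11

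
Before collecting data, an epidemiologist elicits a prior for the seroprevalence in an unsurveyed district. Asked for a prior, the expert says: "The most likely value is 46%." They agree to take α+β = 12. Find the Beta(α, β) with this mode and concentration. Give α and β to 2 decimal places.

α = 5.60, β = 6.40

For α,β > 1 the Beta mode is (α−1)/(α+β−2). With α+β = 12, the mode is (α−1)/10.
Set (α−1)/10 = 0.46 → α = 1 + 0.46·10 = 5.60.
β = 12 − α = 6.40.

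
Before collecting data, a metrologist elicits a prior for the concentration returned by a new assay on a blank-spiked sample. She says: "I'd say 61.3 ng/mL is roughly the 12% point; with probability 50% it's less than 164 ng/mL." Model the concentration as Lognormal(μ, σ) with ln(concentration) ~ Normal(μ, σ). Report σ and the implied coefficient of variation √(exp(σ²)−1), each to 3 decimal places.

σ ≈ 0.838, CV ≈ 1.008

If T ~ Lognormal(μ,σ) then ln T ~ Normal(μ,σ), so the p-quantile of ln T is μ + z_p·σ.
ln(61.3) = 4.116 and ln(164) = 5.1; z_{0.12} = -1.175, z_{0.5} = 0.
σ = (5.1 − 4.116)/(0 − (-1.175)) = 0.838.
μ = 4.116 − (-1.175)·0.838 = 5.100.
CV = √(exp(σ²)−1) = √(exp(0.7015)−1) = 1.008.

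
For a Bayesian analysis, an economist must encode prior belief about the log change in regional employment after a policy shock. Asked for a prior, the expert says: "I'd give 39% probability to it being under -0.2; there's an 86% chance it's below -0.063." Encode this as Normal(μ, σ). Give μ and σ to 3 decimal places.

μ = -0.172, σ = 0.101

For Normal(μ,σ), the p-quantile is μ + z_p·σ. Here z_{0.39} = -0.2793, z_{0.86} = 1.08.
So -0.2 = μ − 0.2793σ and -0.063 = μ + 1.08σ.
Subtracting: σ = (-0.063 − -0.2)/(1.08 − (-0.2793)) = 0.101.
Then μ = -0.2 − (-0.2793)·0.101 = -0.172.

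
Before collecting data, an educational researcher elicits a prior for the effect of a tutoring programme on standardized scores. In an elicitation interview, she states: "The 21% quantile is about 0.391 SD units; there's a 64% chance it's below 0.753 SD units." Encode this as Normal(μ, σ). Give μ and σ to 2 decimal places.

The p-quantile of Normal(μ,σ) is μ + z_p·σ, with z_{0.21} = -0.8064 and z_{0.64} = 0.3585.
Eliminate σ: μ = (z₂·x₁ − z₁·x₂)/(z₂ − z₁) = (0.3585·0.391 − (-0.8064)·0.753)/1.165 = 0.64.
Then σ = (x₂ − x₁)/(z₂ − z₁) = (0.753 − 0.391)/1.165 = 0.31.

μ = 0.64, σ = 0.31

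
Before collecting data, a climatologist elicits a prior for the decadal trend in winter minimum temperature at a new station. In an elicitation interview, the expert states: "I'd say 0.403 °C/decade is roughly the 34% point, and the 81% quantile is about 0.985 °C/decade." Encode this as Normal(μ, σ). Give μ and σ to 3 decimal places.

For Normal(μ,σ), the p-quantile is μ + z_p·σ. Here z_{0.34} = -0.4125, z_{0.81} = 0.8779.
So 0.403 = μ − 0.4125σ and 0.985 = μ + 0.8779σ.
Subtracting: σ = (0.985 − 0.403)/(0.8779 − (-0.4125)) = 0.451.
Then μ = 0.403 − (-0.4125)·0.451 = 0.589.

μ = 0.589, σ = 0.451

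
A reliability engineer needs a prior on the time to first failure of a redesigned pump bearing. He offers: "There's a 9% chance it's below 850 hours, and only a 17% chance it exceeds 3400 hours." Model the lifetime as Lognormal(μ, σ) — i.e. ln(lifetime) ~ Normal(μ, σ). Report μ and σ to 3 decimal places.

μ ≈ 7.555, σ ≈ 0.604

If T ~ Lognormal(μ,σ) then ln T ~ Normal(μ,σ), so the p-quantile of ln T is μ + z_p·σ.
ln(850) = 6.745 and ln(3400) = 8.132; z_{0.09} = -1.341, z_{0.83} = 0.9542.
σ = (8.132 − 6.745)/(0.9542 − (-1.341)) = 0.604.
μ = 6.745 − (-1.341)·0.604 = 7.555.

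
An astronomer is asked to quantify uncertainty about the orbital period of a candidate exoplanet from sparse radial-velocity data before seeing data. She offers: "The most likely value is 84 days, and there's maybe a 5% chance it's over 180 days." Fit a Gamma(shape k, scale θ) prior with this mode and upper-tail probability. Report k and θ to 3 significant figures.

Gamma(k,θ) with k>1 has mode (k−1)θ, so θ = 84/(k−1).
Need P(X < 180) = 0.95 with θ tied to k this way. Start at k = 2, θ = 84: P(X<180) ≈ 0.631.
Too low — raise k to concentrate. Iterating converges to k ≈ 5.75.
Then θ = 84/(5.75−1) ≈ 17.7.

k ≈ 5.75, θ ≈ 17.7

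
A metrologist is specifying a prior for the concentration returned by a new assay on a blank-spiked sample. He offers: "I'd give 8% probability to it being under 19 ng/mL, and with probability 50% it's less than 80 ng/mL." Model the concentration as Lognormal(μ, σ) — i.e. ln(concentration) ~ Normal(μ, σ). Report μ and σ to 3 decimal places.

If T ~ Lognormal(μ,σ) then ln T ~ Normal(μ,σ), so the p-quantile of ln T is μ + z_p·σ.
ln(19) = 2.944 and ln(80) = 4.382; z_{0.08} = -1.405, z_{0.5} = 0.
σ = (4.382 − 2.944)/(0 − (-1.405)) = 1.023.
μ = 2.944 − (-1.405)·1.023 = 4.382.

μ ≈ 4.382, σ ≈ 1.023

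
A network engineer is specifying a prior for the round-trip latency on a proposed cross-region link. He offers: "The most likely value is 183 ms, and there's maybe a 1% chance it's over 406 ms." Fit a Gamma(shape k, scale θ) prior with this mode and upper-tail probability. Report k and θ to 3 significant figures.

Gamma(k,θ) with k>1 has mode (k−1)θ, so θ = 183/(k−1).
Need P(X < 406) = 0.99 with θ tied to k this way. Start at k = 2, θ = 183: P(X<406) ≈ 0.650.
Too low — raise k to concentrate. Iterating converges to k ≈ 8.58.
Then θ = 183/(8.58−1) ≈ 24.1.

k ≈ 8.58, θ ≈ 24.1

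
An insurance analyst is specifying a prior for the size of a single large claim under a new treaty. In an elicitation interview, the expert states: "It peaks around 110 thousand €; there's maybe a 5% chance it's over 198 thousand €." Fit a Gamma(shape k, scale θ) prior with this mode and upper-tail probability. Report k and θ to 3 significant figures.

Gamma(k,θ) with k>1 has mode (k−1)θ, so θ = 110/(k−1).
Need P(X < 198) = 0.95 with θ tied to k this way. Start at k = 2, θ = 110: P(X<198) ≈ 0.537.
Too low — raise k to concentrate. Iterating converges to k ≈ 9.07.
Then θ = 110/(9.07−1) ≈ 13.6.

k ≈ 9.07, θ ≈ 13.6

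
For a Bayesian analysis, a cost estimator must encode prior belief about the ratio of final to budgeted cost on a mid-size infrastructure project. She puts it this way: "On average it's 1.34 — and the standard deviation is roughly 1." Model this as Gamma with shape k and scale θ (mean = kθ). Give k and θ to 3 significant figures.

For Gamma(k, scale θ): mean = kθ, variance = kθ², so CV = 1/√k.
CV = SD/mean = 1/1.34 = 0.7463, hence k = 1/CV² = 1.8.
Then θ = mean/k = 1.34/1.8 = 0.746.

k ≈ 1.8, θ ≈ 0.746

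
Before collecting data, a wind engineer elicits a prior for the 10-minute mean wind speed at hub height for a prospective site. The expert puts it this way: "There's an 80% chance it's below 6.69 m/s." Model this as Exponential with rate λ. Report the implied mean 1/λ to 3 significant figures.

P(T < 6.69) = 1 − e^(−λ·6.69) = 0.8, so λ = −ln(1−0.8)/6.69 = −ln(0.2)/6.69 = 0.241.
Mean = 1/λ = 4.16 m/s.

mean ≈ 4.16 m/s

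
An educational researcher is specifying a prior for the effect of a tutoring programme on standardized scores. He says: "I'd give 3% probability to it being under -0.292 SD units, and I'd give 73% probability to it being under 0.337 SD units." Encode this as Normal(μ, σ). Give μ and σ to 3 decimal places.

The p-quantile of Normal(μ,σ) is μ + z_p·σ, with z_{0.03} = -1.881 and z_{0.73} = 0.6128.
Eliminate σ: μ = (z₂·x₁ − z₁·x₂)/(z₂ − z₁) = (0.6128·-0.292 − (-1.881)·0.337)/2.494 = 0.182.
Then σ = (x₂ − x₁)/(z₂ − z₁) = (0.337 − -0.292)/2.494 = 0.252.

μ = 0.182, σ = 0.252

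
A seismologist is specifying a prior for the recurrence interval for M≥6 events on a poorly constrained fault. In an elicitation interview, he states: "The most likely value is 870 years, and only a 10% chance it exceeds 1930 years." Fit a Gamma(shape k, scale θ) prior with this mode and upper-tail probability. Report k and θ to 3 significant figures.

Gamma(k,θ) with k>1 has mode (k−1)θ, so θ = 870/(k−1).
Need P(X < 1930) = 0.9 with θ tied to k this way. Start at k = 2, θ = 870: P(X<1930) ≈ 0.650.
Too low — raise k to concentrate. Iterating converges to k ≈ 4.03.
Then θ = 870/(4.03−1) ≈ 287.

k ≈ 4.03, θ ≈ 287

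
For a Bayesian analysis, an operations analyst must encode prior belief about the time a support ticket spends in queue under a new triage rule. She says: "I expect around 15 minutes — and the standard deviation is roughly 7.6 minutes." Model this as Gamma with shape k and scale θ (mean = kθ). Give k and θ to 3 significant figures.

k ≈ 3.9, θ ≈ 3.85

For Gamma(k, scale θ): mean = kθ, variance = kθ², so CV = 1/√k.
CV = SD/mean = 7.6/15 = 0.5067, hence k = 1/CV² = 3.9.
Then θ = mean/k = 15/3.9 = 3.85.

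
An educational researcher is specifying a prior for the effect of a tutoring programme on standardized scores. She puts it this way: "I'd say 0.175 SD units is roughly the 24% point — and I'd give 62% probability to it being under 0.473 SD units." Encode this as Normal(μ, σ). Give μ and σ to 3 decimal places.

For Normal(μ,σ), the p-quantile is μ + z_p·σ. Here z_{0.24} = -0.7063, z_{0.62} = 0.3055.
So 0.175 = μ − 0.7063σ and 0.473 = μ + 0.3055σ.
Subtracting: σ = (0.473 − 0.175)/(0.3055 − (-0.7063)) = 0.295.
Then μ = 0.175 − (-0.7063)·0.295 = 0.383.

μ = 0.383, σ = 0.295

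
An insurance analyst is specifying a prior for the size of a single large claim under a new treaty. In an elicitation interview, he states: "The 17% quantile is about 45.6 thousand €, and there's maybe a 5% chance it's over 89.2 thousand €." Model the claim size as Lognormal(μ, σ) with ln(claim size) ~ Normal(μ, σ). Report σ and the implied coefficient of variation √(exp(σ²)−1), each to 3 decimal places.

σ ≈ 0.258, CV ≈ 0.263

If T ~ Lognormal(μ,σ) then ln T ~ Normal(μ,σ), so the p-quantile of ln T is μ + z_p·σ.
ln(45.6) = 3.82 and ln(89.2) = 4.491; z_{0.17} = -0.9542, z_{0.95} = 1.645.
σ = (4.491 − 3.82)/(1.645 − (-0.9542)) = 0.258.
μ = 3.82 − (-0.9542)·0.258 = 4.066.
CV = √(exp(σ²)−1) = √(exp(0.0666)−1) = 0.263.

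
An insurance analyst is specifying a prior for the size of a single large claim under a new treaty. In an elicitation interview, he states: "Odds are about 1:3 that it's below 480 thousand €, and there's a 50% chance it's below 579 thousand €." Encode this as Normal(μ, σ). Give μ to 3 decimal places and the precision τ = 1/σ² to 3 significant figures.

μ = 579.000, τ = 4.64e-05

The p-quantile of Normal(μ,σ) is μ + z_p·σ, with z_{0.25} = -0.6745 and z_{0.5} = 0.
Eliminate σ: μ = (z₂·x₁ − z₁·x₂)/(z₂ − z₁) = (0·480 − (-0.6745)·579)/0.6745 = 579.000.
Then σ = (x₂ − x₁)/(z₂ − z₁) = (579 − 480)/0.6745 = 146.778.
Precision τ = 1/σ² = 1/146.8² = 4.64e-05.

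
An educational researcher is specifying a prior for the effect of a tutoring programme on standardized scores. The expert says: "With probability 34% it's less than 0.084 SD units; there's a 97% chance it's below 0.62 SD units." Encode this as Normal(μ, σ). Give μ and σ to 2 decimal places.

For Normal(μ,σ), the p-quantile is μ + z_p·σ. Here z_{0.34} = -0.4125, z_{0.97} = 1.881.
So 0.084 = μ − 0.4125σ and 0.62 = μ + 1.881σ.
Subtracting: σ = (0.62 − 0.084)/(1.881 − (-0.4125)) = 0.23.
Then μ = 0.084 − (-0.4125)·0.23 = 0.18.

μ = 0.18, σ = 0.23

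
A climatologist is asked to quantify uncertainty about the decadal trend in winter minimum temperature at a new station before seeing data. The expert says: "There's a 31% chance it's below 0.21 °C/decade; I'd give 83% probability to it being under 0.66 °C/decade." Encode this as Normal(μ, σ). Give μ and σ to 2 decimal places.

The p-quantile of Normal(μ,σ) is μ + z_p·σ, with z_{0.31} = -0.4959 and z_{0.83} = 0.9542.
Eliminate σ: μ = (z₂·x₁ − z₁·x₂)/(z₂ − z₁) = (0.9542·0.21 − (-0.4959)·0.66)/1.45 = 0.36.
Then σ = (x₂ − x₁)/(z₂ − z₁) = (0.66 − 0.21)/1.45 = 0.31.

μ = 0.36, σ = 0.31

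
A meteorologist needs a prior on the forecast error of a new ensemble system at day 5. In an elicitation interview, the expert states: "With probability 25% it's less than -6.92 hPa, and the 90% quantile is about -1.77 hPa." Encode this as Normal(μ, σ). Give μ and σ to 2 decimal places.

For Normal(μ,σ), the p-quantile is μ + z_p·σ. Here z_{0.25} = -0.6745, z_{0.9} = 1.282.
So -6.92 = μ − 0.6745σ and -1.77 = μ + 1.282σ.
Subtracting: σ = (-1.77 − -6.92)/(1.282 − (-0.6745)) = 2.63.
Then μ = -6.92 − (-0.6745)·2.63 = -5.14.

μ = -5.14, σ = 2.63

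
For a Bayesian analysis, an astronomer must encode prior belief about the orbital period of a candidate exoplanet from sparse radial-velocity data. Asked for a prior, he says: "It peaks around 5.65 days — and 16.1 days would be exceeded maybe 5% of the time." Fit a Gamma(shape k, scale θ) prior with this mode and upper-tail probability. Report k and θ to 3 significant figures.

Gamma(k,θ) with k>1 has mode (k−1)θ, so θ = 5.65/(k−1).
Need P(X < 16.1) = 0.95 with θ tied to k this way. Start at k = 2, θ = 5.65: P(X<16.1) ≈ 0.777.
Too low — raise k to concentrate. Iterating converges to k ≈ 3.44.
Then θ = 5.65/(3.44−1) ≈ 2.32.

k ≈ 3.44, θ ≈ 2.32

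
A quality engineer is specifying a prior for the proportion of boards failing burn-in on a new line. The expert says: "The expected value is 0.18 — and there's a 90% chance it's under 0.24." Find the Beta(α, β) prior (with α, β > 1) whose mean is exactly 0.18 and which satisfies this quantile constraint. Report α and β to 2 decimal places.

α ≈ 12.75, β ≈ 58.08

With mean 0.18 fixed, write α = 0.18s, β = 0.82s where s = α+β.
Need P(θ < 0.24) = 0.9 under Beta(0.18s, 0.82s). Normal approximation: (q−m)/√(m(1−m)/s) ≈ z_{0.9} = 1.28, so s ≈ 0.18·0.82·(1.28)²/(0.24−0.18)² = 67.3.
At s = 67.3: P(θ<0.24) ≈ 0.895. Adjusting to match 0.9 gives s ≈ 70.82.
So α = 0.18·70.82 ≈ 12.75, β = 0.82·70.82 ≈ 58.08.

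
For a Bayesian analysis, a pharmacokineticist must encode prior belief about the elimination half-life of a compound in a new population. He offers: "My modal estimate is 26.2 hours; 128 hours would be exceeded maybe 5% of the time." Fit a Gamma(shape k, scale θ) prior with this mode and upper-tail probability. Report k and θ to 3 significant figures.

Gamma(k,θ) with k>1 has mode (k−1)θ, so θ = 26.2/(k−1).
Need P(X < 128) = 0.95 with θ tied to k this way. Start at k = 2, θ = 26.2: P(X<128) ≈ 0.956.
Too high — lower k to spread out. Iterating converges to k ≈ 1.96.
Then θ = 26.2/(1.96−1) ≈ 27.4.

k ≈ 1.96, θ ≈ 27.4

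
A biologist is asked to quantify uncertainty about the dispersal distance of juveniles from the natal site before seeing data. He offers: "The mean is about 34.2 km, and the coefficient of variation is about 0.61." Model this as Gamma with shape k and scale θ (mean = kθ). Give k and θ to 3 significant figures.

k ≈ 2.69, θ ≈ 12.7

For Gamma(k, scale θ): mean = kθ, variance = kθ², so CV = 1/√k.
CV = 0.61, hence k = 1/CV² = 2.69.
Then θ = mean/k = 34.2/2.69 = 12.7.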